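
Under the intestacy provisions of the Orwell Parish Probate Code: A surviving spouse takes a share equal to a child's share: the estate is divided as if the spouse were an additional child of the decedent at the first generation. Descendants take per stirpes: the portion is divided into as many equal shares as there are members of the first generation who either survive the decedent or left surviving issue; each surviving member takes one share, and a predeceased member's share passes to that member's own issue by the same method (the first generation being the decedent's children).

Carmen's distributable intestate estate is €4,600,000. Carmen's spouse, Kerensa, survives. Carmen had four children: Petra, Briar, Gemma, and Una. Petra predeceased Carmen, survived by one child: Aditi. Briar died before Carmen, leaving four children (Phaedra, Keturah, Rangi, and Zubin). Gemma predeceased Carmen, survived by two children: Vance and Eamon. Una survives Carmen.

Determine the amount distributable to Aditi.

Aditi receives €920,000.

The spouse counts as an additional share at the children's level, so there are 5 primary shares of €920,000. Kerensa takes one such share (€920,000).
The children's combined portion (€3,680,000) is divided into 4 shares of €920,000: Una takes €920,000; Petra's €920,000 share passes to Petra's issue; Briar's €920,000 share passes to Briar's issue; Gemma's €920,000 share passes to Gemma's issue.
Petra's share (€920,000) passes entirely to Aditi.
Briar's share (€920,000) is divided into 4 shares of €230,000: Phaedra, Keturah, Rangi, and Zubin each take €230,000.
Gemma's share (€920,000) is divided into 2 shares of €460,000: Vance and Eamon each take €460,000.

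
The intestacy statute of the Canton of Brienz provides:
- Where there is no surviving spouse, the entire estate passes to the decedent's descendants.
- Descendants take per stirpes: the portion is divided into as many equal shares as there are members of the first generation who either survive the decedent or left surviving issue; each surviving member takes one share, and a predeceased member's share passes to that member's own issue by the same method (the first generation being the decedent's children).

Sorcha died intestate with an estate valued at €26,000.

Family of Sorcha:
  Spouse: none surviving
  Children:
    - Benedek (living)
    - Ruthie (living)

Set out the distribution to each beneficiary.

The entire €26,000 passes to the descendants.
That amount (€26,000) is divided into 2 shares of €13,000: Benedek and Ruthie each take €13,000.

Benedek: €13,000; Ruthie: €13,000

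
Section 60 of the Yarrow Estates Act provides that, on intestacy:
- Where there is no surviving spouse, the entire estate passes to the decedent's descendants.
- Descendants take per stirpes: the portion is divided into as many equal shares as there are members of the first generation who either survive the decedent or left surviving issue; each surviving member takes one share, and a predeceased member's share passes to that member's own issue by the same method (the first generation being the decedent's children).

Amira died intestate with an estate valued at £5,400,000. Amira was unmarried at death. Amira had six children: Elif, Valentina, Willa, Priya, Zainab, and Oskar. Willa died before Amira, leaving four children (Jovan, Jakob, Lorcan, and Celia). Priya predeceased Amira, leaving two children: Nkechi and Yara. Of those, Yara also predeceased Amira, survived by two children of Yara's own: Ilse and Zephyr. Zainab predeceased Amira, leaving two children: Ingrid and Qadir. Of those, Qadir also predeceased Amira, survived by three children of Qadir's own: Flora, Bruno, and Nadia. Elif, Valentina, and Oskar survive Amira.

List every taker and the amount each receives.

Elif: £900,000; Valentina: £900,000; Jovan: £225,000; Jakob: £225,000; Lorcan: £225,000; Celia: £225,000; Nkechi: £450,000; Ilse: £225,000; Zephyr: £225,000; Ingrid: £450,000; Flora: £150,000; Bruno: £150,000; Nadia: £150,000; Oskar: £900,000

The entire £5,400,000 passes to the descendants.
That amount (£5,400,000) is divided into 6 shares of £900,000: Elif, Valentina, and Oskar each take £900,000; Willa's £900,000 share passes to Willa's issue; Priya's £900,000 share passes to Priya's issue; Zainab's £900,000 share passes to Zainab's issue.
Willa's share (£900,000) is divided into 4 shares of £225,000: Jovan, Jakob, Lorcan, and Celia each take £225,000.
Priya's share (£900,000) is divided into 2 shares of £450,000: Nkechi takes £450,000; Yara's £450,000 share passes to Yara's issue.
Yara's share (£450,000) is divided into 2 shares of £225,000: Ilse and Zephyr each take £225,000.
Zainab's share (£900,000) is divided into 2 shares of £450,000: Ingrid takes £450,000; Qadir's £450,000 share passes to Qadir's issue.
Qadir's share (£450,000) is divided into 3 shares of £150,000: Flora, Bruno, and Nadia each take £150,000.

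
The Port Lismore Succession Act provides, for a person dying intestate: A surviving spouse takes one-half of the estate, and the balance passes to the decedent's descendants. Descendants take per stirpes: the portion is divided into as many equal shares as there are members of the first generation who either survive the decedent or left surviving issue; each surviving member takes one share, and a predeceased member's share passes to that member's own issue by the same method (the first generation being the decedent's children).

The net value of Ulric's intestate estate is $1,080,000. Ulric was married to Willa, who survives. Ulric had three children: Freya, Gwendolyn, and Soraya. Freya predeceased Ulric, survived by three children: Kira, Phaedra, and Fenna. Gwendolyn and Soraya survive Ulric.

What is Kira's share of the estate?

Willa takes one-half of $1,080,000 = $540,000. The remaining $540,000 passes to the descendants.
The descendants' portion ($540,000) is divided into 3 shares of $180,000: Gwendolyn and Soraya each take $180,000; Freya's $180,000 share passes to Freya's issue.
Freya's share ($180,000) is divided into 3 shares of $60,000: Kira, Phaedra, and Fenna each take $60,000.

Kira receives $60,000.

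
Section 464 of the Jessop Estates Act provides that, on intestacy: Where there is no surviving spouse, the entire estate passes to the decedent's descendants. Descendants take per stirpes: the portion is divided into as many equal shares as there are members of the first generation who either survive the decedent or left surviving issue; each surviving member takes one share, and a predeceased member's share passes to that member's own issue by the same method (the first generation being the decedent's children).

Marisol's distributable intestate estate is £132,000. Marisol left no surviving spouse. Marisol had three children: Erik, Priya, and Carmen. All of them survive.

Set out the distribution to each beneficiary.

Erik: £44,000; Priya: £44,000; Carmen: £44,000

The entire £132,000 passes to the descendants.
That amount (£132,000) is divided into 3 shares of £44,000: Erik, Priya, and Carmen each take £44,000.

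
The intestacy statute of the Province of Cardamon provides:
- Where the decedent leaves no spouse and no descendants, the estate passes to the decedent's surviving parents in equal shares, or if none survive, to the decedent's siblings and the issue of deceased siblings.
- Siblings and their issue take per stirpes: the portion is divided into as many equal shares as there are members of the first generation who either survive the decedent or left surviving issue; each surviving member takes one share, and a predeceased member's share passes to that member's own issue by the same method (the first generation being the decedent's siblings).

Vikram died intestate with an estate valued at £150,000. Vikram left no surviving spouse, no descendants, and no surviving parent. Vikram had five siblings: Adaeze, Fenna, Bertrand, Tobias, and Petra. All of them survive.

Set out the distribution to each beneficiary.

Adaeze: £30,000; Fenna: £30,000; Bertrand: £30,000; Tobias: £30,000; Petra: £30,000

The entire £150,000 passes to the siblings and their issue.
That amount (£150,000) is divided into 5 shares of £30,000: Adaeze, Fenna, Bertrand, Tobias, and Petra each take £30,000.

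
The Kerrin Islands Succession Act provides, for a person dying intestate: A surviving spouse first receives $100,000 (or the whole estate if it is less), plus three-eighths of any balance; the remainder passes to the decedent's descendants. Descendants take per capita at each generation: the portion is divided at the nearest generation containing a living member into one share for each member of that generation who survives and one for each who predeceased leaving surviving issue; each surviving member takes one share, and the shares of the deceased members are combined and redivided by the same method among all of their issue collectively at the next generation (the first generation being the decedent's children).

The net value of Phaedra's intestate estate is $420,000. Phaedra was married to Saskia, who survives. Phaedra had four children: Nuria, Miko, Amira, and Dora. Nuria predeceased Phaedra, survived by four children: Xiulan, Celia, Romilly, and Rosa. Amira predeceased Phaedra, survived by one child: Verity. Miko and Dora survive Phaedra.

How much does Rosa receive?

Saskia first takes $100,000, leaving a balance of $320,000. Saskia then takes three-eighths of the balance ($120,000), for a total of $220,000. The remaining $200,000 passes to the descendants.
The descendants' portion ($200,000) is divided at the children's generation into 4 shares of $50,000. Miko and Dora each take $50,000. The 2 shares of the deceased (Nuria and Amira) are combined into a pool of $100,000.
That pool ($100,000) is divided at the grandchildren's generation equally among Xiulan, Celia, Romilly, Rosa, and Verity: $20,000 each.

Rosa receives $20,000.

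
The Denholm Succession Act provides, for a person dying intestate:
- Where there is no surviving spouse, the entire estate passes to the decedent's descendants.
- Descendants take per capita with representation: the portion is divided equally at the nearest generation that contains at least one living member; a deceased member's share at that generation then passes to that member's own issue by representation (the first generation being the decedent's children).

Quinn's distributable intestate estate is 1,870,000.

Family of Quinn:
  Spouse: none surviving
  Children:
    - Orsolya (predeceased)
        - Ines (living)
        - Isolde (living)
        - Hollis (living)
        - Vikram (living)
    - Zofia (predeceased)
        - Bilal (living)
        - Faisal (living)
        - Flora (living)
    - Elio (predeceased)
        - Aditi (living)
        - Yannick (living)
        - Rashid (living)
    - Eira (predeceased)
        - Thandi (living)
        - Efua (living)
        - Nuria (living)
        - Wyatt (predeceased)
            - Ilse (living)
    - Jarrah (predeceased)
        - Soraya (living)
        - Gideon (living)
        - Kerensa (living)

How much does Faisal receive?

Faisal receives 110,000.

The entire 1,870,000 passes to the descendants.
No child survives, so the initial division is made at the grandchildren's generation.
That amount (1,870,000) is divided into 17 shares of 110,000: Ines, Isolde, Hollis, Vikram, Bilal, Faisal, Flora, Aditi, Yannick, Rashid, Thandi, Efua, Nuria, Soraya, Gideon, and Kerensa each take 110,000; Wyatt's 110,000 share passes to Wyatt's issue.
Wyatt's share (110,000) passes entirely to Ilse.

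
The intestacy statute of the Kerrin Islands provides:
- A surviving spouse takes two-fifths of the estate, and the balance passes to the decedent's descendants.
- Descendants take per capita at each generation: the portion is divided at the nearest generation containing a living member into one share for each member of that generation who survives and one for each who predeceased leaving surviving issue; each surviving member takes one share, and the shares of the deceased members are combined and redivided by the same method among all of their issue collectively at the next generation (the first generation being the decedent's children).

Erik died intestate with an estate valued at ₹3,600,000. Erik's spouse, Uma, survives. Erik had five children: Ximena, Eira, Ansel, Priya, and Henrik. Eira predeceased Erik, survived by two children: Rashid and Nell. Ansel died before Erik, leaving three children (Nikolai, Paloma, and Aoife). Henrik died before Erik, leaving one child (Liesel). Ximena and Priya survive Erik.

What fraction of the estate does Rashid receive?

Uma takes two-fifths of ₹3,600,000 = ₹1,440,000. The remaining ₹2,160,000 passes to the descendants.
The descendants' portion (₹2,160,000) is divided at the children's generation into 5 shares of ₹432,000. Ximena and Priya each take ₹432,000. The 3 shares of the deceased (Eira, Ansel, and Henrik) are combined into a pool of ₹1,296,000.
That pool (₹1,296,000) is divided at the grandchildren's generation equally among Rashid, Nell, Nikolai, Paloma, Aoife, and Liesel: ₹216,000 each.

Rashid receives 3/50 of the estate.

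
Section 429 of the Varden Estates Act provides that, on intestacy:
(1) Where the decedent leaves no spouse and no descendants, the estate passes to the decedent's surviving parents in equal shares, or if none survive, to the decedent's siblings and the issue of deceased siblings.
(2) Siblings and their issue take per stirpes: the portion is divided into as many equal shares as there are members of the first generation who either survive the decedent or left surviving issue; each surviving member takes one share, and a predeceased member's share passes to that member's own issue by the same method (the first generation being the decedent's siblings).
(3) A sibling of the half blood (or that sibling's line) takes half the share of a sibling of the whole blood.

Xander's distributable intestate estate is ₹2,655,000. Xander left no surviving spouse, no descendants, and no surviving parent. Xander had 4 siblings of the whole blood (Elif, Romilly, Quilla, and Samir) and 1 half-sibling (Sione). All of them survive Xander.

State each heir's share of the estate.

The entire ₹2,655,000 passes to the siblings and their issue.
Counting each half-blood sibling's line as half a unit, there are 9/2 units in ₹2,655,000, so one unit is ₹590,000. Whole-blood lines (Elif, Romilly, Quilla, and Samir) take ₹590,000 each; half-blood lines (Sione) take ₹295,000 each.

Elif: ₹590,000; Sione: ₹295,000; Romilly: ₹590,000; Quilla: ₹590,000; Samir: ₹590,000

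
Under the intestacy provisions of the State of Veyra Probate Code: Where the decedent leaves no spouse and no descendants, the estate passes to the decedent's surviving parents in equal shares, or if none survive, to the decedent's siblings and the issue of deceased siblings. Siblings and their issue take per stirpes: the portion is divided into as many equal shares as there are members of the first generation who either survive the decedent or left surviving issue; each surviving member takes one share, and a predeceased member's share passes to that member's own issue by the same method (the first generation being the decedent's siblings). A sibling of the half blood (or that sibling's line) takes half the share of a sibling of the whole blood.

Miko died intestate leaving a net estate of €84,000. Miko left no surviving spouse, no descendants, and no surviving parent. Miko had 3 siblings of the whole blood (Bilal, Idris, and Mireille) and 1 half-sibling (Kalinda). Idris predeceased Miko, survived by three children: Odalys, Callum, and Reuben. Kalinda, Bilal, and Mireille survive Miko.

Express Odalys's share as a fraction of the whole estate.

Odalys receives 2/21 of the estate.

The entire €84,000 passes to the siblings and their issue.
Counting each half-blood sibling's line as half a unit, there are 7/2 units in €84,000, so one unit is €24,000. Whole-blood lines (Bilal, Idris, and Mireille) take €24,000 each; half-blood lines (Kalinda) take €12,000 each.
Idris's share (€24,000) is divided into 3 shares of €8,000: Odalys, Callum, and Reuben each take €8,000.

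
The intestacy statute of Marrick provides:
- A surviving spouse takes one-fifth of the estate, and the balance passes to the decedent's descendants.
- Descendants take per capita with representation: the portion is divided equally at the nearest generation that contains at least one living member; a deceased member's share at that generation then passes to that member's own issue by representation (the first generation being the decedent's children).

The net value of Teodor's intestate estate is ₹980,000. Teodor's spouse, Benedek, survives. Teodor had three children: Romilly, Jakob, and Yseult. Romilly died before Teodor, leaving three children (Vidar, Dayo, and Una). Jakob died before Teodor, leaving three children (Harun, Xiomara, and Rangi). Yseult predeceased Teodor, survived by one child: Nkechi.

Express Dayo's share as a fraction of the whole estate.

Dayo receives 4/35 of the estate.

Benedek takes one-fifth of ₹980,000 = ₹196,000. The remaining ₹784,000 passes to the descendants.
No child survives, so the initial division is made at the grandchildren's generation.
The descendants' portion (₹784,000) is divided into 7 shares of ₹112,000: Vidar, Dayo, Una, Harun, Xiomara, Rangi, and Nkechi each take ₹112,000.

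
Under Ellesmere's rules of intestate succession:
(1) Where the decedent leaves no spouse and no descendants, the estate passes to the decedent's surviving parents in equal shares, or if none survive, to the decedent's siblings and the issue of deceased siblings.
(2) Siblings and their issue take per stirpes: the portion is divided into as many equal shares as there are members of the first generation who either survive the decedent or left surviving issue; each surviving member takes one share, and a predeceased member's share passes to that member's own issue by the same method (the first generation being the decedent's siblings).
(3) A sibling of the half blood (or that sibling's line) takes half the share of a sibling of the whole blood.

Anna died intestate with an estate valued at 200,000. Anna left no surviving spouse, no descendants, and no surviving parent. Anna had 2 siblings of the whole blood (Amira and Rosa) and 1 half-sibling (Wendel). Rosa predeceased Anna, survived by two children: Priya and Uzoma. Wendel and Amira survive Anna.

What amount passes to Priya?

Priya receives 40,000.

The entire 200,000 passes to the siblings and their issue.
Counting each half-blood sibling's line as half a unit, there are 5/2 units in 200,000, so one unit is 80,000. Whole-blood lines (Amira and Rosa) take 80,000 each; half-blood lines (Wendel) take 40,000 each.
Rosa's share (80,000) is divided into 2 shares of 40,000: Priya and Uzoma each take 40,000.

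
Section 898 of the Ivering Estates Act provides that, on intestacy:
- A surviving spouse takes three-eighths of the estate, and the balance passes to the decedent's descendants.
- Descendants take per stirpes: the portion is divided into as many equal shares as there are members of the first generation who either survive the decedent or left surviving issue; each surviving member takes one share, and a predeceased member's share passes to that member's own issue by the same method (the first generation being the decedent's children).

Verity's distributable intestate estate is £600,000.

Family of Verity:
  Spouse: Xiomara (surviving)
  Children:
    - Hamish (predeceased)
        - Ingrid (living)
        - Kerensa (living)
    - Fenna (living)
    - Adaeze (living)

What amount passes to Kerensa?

Kerensa receives £62,500.

Xiomara takes three-eighths of £600,000 = £225,000. The remaining £375,000 passes to the descendants.
The descendants' portion (£375,000) is divided into 3 shares of £125,000: Fenna and Adaeze each take £125,000; Hamish's £125,000 share passes to Hamish's issue.
Hamish's share (£125,000) is divided into 2 shares of £62,500: Ingrid and Kerensa each take £62,500.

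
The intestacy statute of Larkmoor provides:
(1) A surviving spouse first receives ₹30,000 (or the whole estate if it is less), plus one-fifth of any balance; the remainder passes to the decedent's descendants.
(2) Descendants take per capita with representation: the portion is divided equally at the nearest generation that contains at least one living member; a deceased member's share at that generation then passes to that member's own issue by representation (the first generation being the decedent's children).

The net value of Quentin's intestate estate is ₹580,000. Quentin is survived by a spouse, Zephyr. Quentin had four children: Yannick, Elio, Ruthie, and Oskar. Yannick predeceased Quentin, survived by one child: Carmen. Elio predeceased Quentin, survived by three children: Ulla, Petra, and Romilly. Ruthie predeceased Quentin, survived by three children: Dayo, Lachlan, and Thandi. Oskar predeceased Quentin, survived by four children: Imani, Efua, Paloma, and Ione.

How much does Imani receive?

Imani receives ₹40,000.

Zephyr first takes ₹30,000, leaving a balance of ₹550,000. Zephyr then takes one-fifth of the balance (₹110,000), for a total of ₹140,000. The remaining ₹440,000 passes to the descendants.
No child survives, so the initial division is made at the grandchildren's generation.
The descendants' portion (₹440,000) is divided into 11 shares of ₹40,000: Carmen, Ulla, Petra, Romilly, Dayo, Lachlan, Thandi, Imani, Efua, Paloma, and Ione each take ₹40,000.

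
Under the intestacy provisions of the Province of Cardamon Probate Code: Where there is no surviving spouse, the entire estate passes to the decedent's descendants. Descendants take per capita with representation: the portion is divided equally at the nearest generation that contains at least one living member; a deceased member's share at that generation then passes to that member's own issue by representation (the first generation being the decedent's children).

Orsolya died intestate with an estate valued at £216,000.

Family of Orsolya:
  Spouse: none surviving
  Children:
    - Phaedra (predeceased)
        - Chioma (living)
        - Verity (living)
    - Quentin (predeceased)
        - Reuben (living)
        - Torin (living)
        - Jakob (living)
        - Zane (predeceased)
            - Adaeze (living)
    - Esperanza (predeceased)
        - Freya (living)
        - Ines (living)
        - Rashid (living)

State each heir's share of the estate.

Chioma: £24,000; Verity: £24,000; Reuben: £24,000; Torin: £24,000; Jakob: £24,000; Adaeze: £24,000; Freya: £24,000; Ines: £24,000; Rashid: £24,000

The entire £216,000 passes to the descendants.
No child survives, so the initial division is made at the grandchildren's generation.
That amount (£216,000) is divided into 9 shares of £24,000: Chioma, Verity, Reuben, Torin, Jakob, Freya, Ines, and Rashid each take £24,000; Zane's £24,000 share passes to Zane's issue.
Zane's share (£24,000) passes entirely to Adaeze.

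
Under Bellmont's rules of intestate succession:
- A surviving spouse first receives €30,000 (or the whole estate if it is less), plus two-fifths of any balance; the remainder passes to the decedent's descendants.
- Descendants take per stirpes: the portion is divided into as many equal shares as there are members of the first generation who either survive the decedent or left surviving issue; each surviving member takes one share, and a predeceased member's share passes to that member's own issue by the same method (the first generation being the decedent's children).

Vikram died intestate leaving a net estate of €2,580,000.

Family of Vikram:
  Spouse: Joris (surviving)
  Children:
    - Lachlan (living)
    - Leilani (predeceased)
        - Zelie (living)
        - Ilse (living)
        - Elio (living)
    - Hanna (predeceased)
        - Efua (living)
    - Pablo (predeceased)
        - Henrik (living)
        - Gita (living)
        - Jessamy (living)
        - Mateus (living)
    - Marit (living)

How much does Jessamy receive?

Jessamy receives €76,500.

Joris first takes €30,000, leaving a balance of €2,550,000. Joris then takes two-fifths of the balance (€1,020,000), for a total of €1,050,000. The remaining €1,530,000 passes to the descendants.
The descendants' portion (€1,530,000) is divided into 5 shares of €306,000: Lachlan and Marit each take €306,000; Leilani's €306,000 share passes to Leilani's issue; Hanna's €306,000 share passes to Hanna's issue; Pablo's €306,000 share passes to Pablo's issue.
Leilani's share (€306,000) is divided into 3 shares of €102,000: Zelie, Ilse, and Elio each take €102,000.
Hanna's share (€306,000) passes entirely to Efua.
Pablo's share (€306,000) is divided into 4 shares of €76,500: Henrik, Gita, Jessamy, and Mateus each take €76,500.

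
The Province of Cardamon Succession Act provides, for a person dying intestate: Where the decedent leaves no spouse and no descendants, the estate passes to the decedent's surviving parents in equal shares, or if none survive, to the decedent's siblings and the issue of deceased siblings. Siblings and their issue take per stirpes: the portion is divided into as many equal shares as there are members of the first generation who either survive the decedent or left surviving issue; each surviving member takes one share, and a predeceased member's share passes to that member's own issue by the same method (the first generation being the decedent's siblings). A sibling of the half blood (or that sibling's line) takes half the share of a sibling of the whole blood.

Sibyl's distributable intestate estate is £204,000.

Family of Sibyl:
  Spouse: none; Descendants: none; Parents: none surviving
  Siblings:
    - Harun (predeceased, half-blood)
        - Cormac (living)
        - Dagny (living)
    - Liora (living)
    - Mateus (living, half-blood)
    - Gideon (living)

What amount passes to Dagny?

The entire £204,000 passes to the siblings and their issue.
Counting each half-blood sibling's line as half a unit, there are 3 units in £204,000, so one unit is £68,000. Whole-blood lines (Liora and Gideon) take £68,000 each; half-blood lines (Harun and Mateus) take £34,000 each.
Harun's share (£34,000) is divided into 2 shares of £17,000: Cormac and Dagny each take £17,000.

Dagny receives £17,000.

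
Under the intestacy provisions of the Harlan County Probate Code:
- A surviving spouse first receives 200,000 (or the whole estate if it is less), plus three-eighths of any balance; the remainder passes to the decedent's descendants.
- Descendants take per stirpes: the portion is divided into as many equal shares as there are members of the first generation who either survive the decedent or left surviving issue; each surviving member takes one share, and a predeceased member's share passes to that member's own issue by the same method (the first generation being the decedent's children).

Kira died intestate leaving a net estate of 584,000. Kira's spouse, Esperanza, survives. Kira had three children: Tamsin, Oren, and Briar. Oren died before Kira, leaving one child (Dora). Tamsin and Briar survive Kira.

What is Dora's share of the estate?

Dora receives 80,000.

Esperanza first takes 200,000, leaving a balance of 384,000. Esperanza then takes three-eighths of the balance (144,000), for a total of 344,000. The remaining 240,000 passes to the descendants.
The descendants' portion (240,000) is divided into 3 shares of 80,000: Tamsin and Briar each take 80,000; Oren's 80,000 share passes to Oren's issue.
Oren's share (80,000) passes entirely to Dora.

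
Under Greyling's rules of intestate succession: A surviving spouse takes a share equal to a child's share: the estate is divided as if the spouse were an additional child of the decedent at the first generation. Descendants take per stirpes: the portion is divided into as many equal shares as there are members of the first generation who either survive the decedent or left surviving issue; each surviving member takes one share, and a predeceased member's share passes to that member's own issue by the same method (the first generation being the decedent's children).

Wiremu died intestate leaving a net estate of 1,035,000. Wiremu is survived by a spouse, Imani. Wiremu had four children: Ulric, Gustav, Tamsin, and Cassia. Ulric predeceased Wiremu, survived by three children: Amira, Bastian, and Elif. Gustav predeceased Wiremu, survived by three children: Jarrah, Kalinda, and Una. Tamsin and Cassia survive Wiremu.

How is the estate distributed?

Imani: 207,000; Amira: 69,000; Bastian: 69,000; Elif: 69,000; Jarrah: 69,000; Kalinda: 69,000; Una: 69,000; Tamsin: 207,000; Cassia: 207,000

The spouse counts as an additional share at the children's level, so there are 5 primary shares of 207,000. Imani takes one such share (207,000).
The children's combined portion (828,000) is divided into 4 shares of 207,000: Tamsin and Cassia each take 207,000; Ulric's 207,000 share passes to Ulric's issue; Gustav's 207,000 share passes to Gustav's issue.
Ulric's share (207,000) is divided into 3 shares of 69,000: Amira, Bastian, and Elif each take 69,000.
Gustav's share (207,000) is divided into 3 shares of 69,000: Jarrah, Kalinda, and Una each take 69,000.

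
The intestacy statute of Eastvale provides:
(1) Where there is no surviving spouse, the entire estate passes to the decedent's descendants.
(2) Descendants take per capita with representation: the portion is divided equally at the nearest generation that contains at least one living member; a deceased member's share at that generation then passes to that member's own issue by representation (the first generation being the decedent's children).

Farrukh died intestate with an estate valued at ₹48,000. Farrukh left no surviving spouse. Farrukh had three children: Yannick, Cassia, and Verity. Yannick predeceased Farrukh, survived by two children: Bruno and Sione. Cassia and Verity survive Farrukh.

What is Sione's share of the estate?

Sione receives ₹8,000.

The entire ₹48,000 passes to the descendants.
That amount (₹48,000) is divided into 3 shares of ₹16,000: Cassia and Verity each take ₹16,000; Yannick's ₹16,000 share passes to Yannick's issue.
Yannick's share (₹16,000) is divided into 2 shares of ₹8,000: Bruno and Sione each take ₹8,000.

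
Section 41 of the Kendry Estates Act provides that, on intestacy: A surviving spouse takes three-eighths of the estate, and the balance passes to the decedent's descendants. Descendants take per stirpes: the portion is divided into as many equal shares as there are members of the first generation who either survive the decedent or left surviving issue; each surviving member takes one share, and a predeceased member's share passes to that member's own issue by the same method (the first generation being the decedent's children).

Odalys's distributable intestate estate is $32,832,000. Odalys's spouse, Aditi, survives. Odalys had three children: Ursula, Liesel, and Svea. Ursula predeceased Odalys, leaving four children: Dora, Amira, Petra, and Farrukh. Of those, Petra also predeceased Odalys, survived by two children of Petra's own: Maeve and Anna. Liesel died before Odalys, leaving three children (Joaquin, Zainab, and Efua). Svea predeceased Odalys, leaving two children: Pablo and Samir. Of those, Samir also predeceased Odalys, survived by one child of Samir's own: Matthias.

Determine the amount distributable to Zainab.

Aditi takes three-eighths of $32,832,000 = $12,312,000. The remaining $20,520,000 passes to the descendants.
The descendants' portion ($20,520,000) is divided into 3 shares of $6,840,000: Ursula's $6,840,000 share passes to Ursula's issue; Liesel's $6,840,000 share passes to Liesel's issue; Svea's $6,840,000 share passes to Svea's issue.
Ursula's share ($6,840,000) is divided into 4 shares of $1,710,000: Dora, Amira, and Farrukh each take $1,710,000; Petra's $1,710,000 share passes to Petra's issue.
Petra's share ($1,710,000) is divided into 2 shares of $855,000: Maeve and Anna each take $855,000.
Liesel's share ($6,840,000) is divided into 3 shares of $2,280,000: Joaquin, Zainab, and Efua each take $2,280,000.
Svea's share ($6,840,000) is divided into 2 shares of $3,420,000: Pablo takes $3,420,000; Samir's $3,420,000 share passes to Samir's issue.
Samir's share ($3,420,000) passes entirely to Matthias.

Zainab receives $2,280,000.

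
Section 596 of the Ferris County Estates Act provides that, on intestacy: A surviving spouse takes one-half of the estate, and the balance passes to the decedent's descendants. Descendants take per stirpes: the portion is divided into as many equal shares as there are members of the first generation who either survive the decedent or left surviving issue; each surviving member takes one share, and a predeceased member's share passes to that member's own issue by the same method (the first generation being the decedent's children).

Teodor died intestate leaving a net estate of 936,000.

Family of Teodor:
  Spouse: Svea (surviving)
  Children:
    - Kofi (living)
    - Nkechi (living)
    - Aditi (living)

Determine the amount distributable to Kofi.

Kofi receives 156,000.

Svea takes one-half of 936,000 = 468,000. The remaining 468,000 passes to the descendants.
The descendants' portion (468,000) is divided into 3 shares of 156,000: Kofi, Nkechi, and Aditi each take 156,000.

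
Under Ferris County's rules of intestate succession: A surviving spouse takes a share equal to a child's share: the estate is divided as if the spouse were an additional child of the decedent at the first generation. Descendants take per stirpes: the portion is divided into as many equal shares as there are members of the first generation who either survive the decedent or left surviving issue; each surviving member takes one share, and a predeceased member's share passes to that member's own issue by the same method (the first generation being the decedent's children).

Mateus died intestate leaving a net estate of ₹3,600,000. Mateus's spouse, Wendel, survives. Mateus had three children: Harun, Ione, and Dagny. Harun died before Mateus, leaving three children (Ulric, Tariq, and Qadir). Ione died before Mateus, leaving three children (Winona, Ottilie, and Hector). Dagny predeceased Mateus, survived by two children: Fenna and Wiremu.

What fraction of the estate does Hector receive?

The spouse counts as an additional share at the children's level, so there are 4 primary shares of ₹900,000. Wendel takes one such share (₹900,000).
The children's combined portion (₹2,700,000) is divided into 3 shares of ₹900,000: Harun's ₹900,000 share passes to Harun's issue; Ione's ₹900,000 share passes to Ione's issue; Dagny's ₹900,000 share passes to Dagny's issue.
Harun's share (₹900,000) is divided into 3 shares of ₹300,000: Ulric, Tariq, and Qadir each take ₹300,000.
Ione's share (₹900,000) is divided into 3 shares of ₹300,000: Winona, Ottilie, and Hector each take ₹300,000.
Dagny's share (₹900,000) is divided into 2 shares of ₹450,000: Fenna and Wiremu each take ₹450,000.

Hector receives 1/12 of the estate.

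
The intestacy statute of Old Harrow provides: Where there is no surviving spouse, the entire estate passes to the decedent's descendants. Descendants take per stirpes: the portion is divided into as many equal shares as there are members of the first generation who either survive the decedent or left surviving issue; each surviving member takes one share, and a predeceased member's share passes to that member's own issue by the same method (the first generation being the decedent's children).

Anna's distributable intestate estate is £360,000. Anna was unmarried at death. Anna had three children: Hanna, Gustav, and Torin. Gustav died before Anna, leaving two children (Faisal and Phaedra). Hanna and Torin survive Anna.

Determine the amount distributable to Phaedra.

Phaedra receives £60,000.

The entire £360,000 passes to the descendants.
That amount (£360,000) is divided into 3 shares of £120,000: Hanna and Torin each take £120,000; Gustav's £120,000 share passes to Gustav's issue.
Gustav's share (£120,000) is divided into 2 shares of £60,000: Faisal and Phaedra each take £60,000.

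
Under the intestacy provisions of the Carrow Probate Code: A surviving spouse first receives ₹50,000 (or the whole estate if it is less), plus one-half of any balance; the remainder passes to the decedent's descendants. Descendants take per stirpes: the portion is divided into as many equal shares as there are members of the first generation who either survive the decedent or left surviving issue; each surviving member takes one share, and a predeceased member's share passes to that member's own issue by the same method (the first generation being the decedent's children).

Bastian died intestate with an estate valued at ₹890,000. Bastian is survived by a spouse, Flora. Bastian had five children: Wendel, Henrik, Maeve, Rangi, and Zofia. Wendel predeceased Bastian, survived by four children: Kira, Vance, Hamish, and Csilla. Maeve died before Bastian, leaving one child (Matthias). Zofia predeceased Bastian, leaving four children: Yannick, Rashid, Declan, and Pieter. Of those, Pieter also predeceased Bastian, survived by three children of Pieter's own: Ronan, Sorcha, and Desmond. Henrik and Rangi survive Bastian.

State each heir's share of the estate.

Flora first takes ₹50,000, leaving a balance of ₹840,000. Flora then takes one-half of the balance (₹420,000), for a total of ₹470,000. The remaining ₹420,000 passes to the descendants.
The descendants' portion (₹420,000) is divided into 5 shares of ₹84,000: Henrik and Rangi each take ₹84,000; Wendel's ₹84,000 share passes to Wendel's issue; Maeve's ₹84,000 share passes to Maeve's issue; Zofia's ₹84,000 share passes to Zofia's issue.
Wendel's share (₹84,000) is divided into 4 shares of ₹21,000: Kira, Vance, Hamish, and Csilla each take ₹21,000.
Maeve's share (₹84,000) passes entirely to Matthias.
Zofia's share (₹84,000) is divided into 4 shares of ₹21,000: Yannick, Rashid, and Declan each take ₹21,000; Pieter's ₹21,000 share passes to Pieter's issue.
Pieter's share (₹21,000) is divided into 3 shares of ₹7,000: Ronan, Sorcha, and Desmond each take ₹7,000.

Flora: ₹470,000; Kira: ₹21,000; Vance: ₹21,000; Hamish: ₹21,000; Csilla: ₹21,000; Henrik: ₹84,000; Matthias: ₹84,000; Rangi: ₹84,000; Yannick: ₹21,000; Rashid: ₹21,000; Declan: ₹21,000; Ronan: ₹7,000; Sorcha: ₹7,000; Desmond: ₹7,000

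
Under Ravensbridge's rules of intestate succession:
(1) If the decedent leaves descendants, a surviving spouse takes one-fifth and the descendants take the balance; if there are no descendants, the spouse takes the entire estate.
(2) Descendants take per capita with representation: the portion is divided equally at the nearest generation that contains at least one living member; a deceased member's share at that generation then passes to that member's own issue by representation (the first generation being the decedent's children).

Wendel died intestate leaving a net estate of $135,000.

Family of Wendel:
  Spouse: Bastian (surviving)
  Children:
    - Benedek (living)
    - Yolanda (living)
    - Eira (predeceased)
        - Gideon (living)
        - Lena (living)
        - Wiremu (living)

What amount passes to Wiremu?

Bastian takes one-fifth of $135,000 = $27,000. The remaining $108,000 passes to the descendants.
The descendants' portion ($108,000) is divided into 3 shares of $36,000: Benedek and Yolanda each take $36,000; Eira's $36,000 share passes to Eira's issue.
Eira's share ($36,000) is divided into 3 shares of $12,000: Gideon, Lena, and Wiremu each take $12,000.

Wiremu receives $12,000.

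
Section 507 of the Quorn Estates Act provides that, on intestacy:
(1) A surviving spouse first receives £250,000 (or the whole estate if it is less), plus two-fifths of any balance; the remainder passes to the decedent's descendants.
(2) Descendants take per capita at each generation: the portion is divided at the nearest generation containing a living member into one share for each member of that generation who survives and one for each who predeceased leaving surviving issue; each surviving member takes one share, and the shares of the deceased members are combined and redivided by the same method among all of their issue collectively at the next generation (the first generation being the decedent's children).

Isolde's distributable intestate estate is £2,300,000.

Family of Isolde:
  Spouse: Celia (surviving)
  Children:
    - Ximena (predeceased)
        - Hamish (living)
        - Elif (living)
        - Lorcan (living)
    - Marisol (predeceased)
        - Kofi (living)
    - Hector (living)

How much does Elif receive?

Elif receives £205,000.

Celia first takes £250,000, leaving a balance of £2,050,000. Celia then takes two-fifths of the balance (£820,000), for a total of £1,070,000. The remaining £1,230,000 passes to the descendants.
The descendants' portion (£1,230,000) is divided at the children's generation into 3 shares of £410,000. Hector takes £410,000. The 2 shares of the deceased (Ximena and Marisol) are combined into a pool of £820,000.
That pool (£820,000) is divided at the grandchildren's generation equally among Hamish, Elif, Lorcan, and Kofi: £205,000 each.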